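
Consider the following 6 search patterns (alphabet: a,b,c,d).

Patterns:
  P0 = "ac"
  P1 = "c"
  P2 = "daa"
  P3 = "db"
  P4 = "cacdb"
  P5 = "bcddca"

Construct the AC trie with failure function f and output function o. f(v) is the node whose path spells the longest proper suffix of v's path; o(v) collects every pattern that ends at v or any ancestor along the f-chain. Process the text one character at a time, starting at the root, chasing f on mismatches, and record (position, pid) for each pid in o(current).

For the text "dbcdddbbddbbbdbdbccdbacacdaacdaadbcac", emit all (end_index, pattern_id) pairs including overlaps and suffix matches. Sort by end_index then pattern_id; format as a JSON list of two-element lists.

Build:
Trie (insert patterns):
  n0 'ε': a→1 b→12 c→3 d→4
  n1 'a': c→2
  n2 'ac': ·  ←P0
  n3 'c': a→8  ←P1
  n4 'd': a→5 b→7
  n5 'da': a→6
  n6 'daa': ·  ←P2
  n7 'db': ·  ←P3
  n8 'ca': c→9
  n9 'cac': d→10
  n10 'cacd': b→11
  n11 'cacdb': ·  ←P4
  n12 'b': c→13
  n13 'bc': d→14
  n14 'bcd': d→15
  n15 'bcdd': c→16
  n16 'bcddc': a→17
  n17 'bcddca': ·  ←P5

Failure links (BFS by depth):
  n1('a'): parent n0 fail=0; on 'a' 0 → fail=0;  out ∅∪∅=∅
  n3('c'): parent n0 fail=0; on 'c' 0 → fail=0;  out {1}∪∅={1}
  n4('d'): parent n0 fail=0; on 'd' 0 → fail=0;  out ∅∪∅=∅
  n12('b'): parent n0 fail=0; on 'b' 0 → fail=0;  out ∅∪∅=∅
  n2('ac'): parent n1 fail=0; on 'c' 0 → fail=3;  out {0}∪{1}={0,1}
  n5('da'): parent n4 fail=0; on 'a' 0 → fail=1;  out ∅∪∅=∅
  n7('db'): parent n4 fail=0; on 'b' 0 → fail=12;  out {3}∪∅={3}
  n8('ca'): parent n3 fail=0; on 'a' 0 → fail=1;  out ∅∪∅=∅
  n13('bc'): parent n12 fail=0; on 'c' 0 → fail=3;  out ∅∪{1}={1}
  n6('daa'): parent n5 fail=1; on 'a' 1→0 → fail=1;  out {2}∪∅={2}
  n9('cac'): parent n8 fail=1; on 'c' 1 → fail=2;  out ∅∪{0,1}={0,1}
  n14('bcd'): parent n13 fail=3; on 'd' 3→0 → fail=4;  out ∅∪∅=∅
  n10('cacd'): parent n9 fail=2; on 'd' 2→3→0 → fail=4;  out ∅∪∅=∅
  n15('bcdd'): parent n14 fail=4; on 'd' 4→0 → fail=4;  out ∅∪∅=∅
  n11('cacdb'): parent n10 fail=4; on 'b' 4 → fail=7;  out {4}∪{3}={3,4}
  n16('bcddc'): parent n15 fail=4; on 'c' 4→0 → fail=3;  out ∅∪{1}={1}
  n17('bcddca'): parent n16 fail=3; on 'a' 3 → fail=8;  out {5}∪∅={5}

Run:
i=0 'd': node 0→4
i=1 'b': node 4→7  ** P3@[0:1]
i=2 'c': node 7→13 ·f  ** P1@[2:2]
i=3 'd': node 13→14
i=4 'd': node 14→15
i=5 'd': node 15→4 ·f
i=6 'b': node 4→7  ** P3@[5:6]
i=7 'b': node 7→12 ·f
i=8 'd': node 12→4 ·f
i=9 'd': node 4→4 ·f
i=10 'b': node 4→7  ** P3@[9:10]
i=11 'b': node 7→12 ·f
i=12 'b': node 12→12 ·f
i=13 'd': node 12→4 ·f
i=14 'b': node 4→7  ** P3@[13:14]
i=15 'd': node 7→4 ·f
i=16 'b': node 4→7  ** P3@[15:16]
i=17 'c': node 7→13 ·f  ** P1@[17:17]
i=18 'c': node 13→3 ·f  ** P1@[18:18]
i=19 'd': node 3→4 ·f
i=20 'b': node 4→7  ** P3@[19:20]
i=21 'a': node 7→1 ·f
i=22 'c': node 1→2  ** P0@[21:22],P1@[22:22]
i=23 'a': node 2→8 ·f
i=24 'c': node 8→9  ** P0@[23:24],P1@[24:24]
i=25 'd': node 9→10
i=26 'a': node 10→5 ·f
i=27 'a': node 5→6  ** P2@[25:27]
i=28 'c': node 6→2 ·f  ** P0@[27:28],P1@[28:28]
i=29 'd': node 2→4 ·f
i=30 'a': node 4→5
i=31 'a': node 5→6  ** P2@[29:31]
i=32 'd': node 6→4 ·f
i=33 'b': node 4→7  ** P3@[32:33]
i=34 'c': node 7→13 ·f  ** P1@[34:34]
i=35 'a': node 13→8 ·f
i=36 'c': node 8→9  ** P0@[35:36],P1@[36:36]

All matches (sorted): [[1,3],[2,1],[6,3],[10,3],[14,3],[16,3],[17,1],[18,1],[20,3],[22,0],[22,1],[24,0],[24,1],[27,2],[28,0],[28,1],[31,2],[33,3],[34,1],[36,0],[36,1]]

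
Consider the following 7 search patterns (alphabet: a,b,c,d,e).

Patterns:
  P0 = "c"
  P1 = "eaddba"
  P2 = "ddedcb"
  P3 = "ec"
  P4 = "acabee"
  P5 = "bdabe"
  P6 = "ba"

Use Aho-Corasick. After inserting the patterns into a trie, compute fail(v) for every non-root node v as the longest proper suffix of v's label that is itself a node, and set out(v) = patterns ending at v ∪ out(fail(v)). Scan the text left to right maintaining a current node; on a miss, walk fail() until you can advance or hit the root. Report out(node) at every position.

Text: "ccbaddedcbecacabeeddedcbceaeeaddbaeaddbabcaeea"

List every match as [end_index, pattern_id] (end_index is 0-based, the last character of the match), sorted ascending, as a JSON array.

Build automaton:
Trie nodes:
  n0 'ε': a→15 b→21 c→1 d→8 e→2
  n1 'c': ·  [P0 ends]
  n2 'e': a→3 c→14
  n3 'ea': d→4
  n4 'ead': d→5
  n5 'eadd': b→6
  n6 'eaddb': a→7
  n7 'eaddba': ·  [P1 ends]
  n8 'd': d→9
  n9 'dd': e→10
  n10 'dde': d→11
  n11 'dded': c→12
  n12 'ddedc': b→13
  n13 'ddedcb': ·  [P2 ends]
  n14 'ec': ·  [P3 ends]
  n15 'a': c→16
  n16 'ac': a→17
  n17 'aca': b→18
  n18 'acab': e→19
  n19 'acabe': e→20
  n20 'acabee': ·  [P4 ends]
  n21 'b': a→26 d→22
  n22 'bd': a→23
  n23 'bda': b→24
  n24 'bdab': e→25
  n25 'bdabe': ·  [P5 ends]
  n26 'ba': ·  [P6 ends]

Failure links (BFS by depth):
  n1('c'): parent n0 fail=0; on 'c' 0 → fail=0;  out {0}∪∅={0}
  n2('e'): parent n0 fail=0; on 'e' 0 → fail=0;  out ∅∪∅=∅
  n8('d'): parent n0 fail=0; on 'd' 0 → fail=0;  out ∅∪∅=∅
  n15('a'): parent n0 fail=0; on 'a' 0 → fail=0;  out ∅∪∅=∅
  n21('b'): parent n0 fail=0; on 'b' 0 → fail=0;  out ∅∪∅=∅
  n3('ea'): parent n2 fail=0; on 'a' 0 → fail=15;  out ∅∪∅=∅
  n9('dd'): parent n8 fail=0; on 'd' 0 → fail=8;  out ∅∪∅=∅
  n14('ec'): parent n2 fail=0; on 'c' 0 → fail=1;  out {3}∪{0}={0,3}
  n16('ac'): parent n15 fail=0; on 'c' 0 → fail=1;  out ∅∪{0}={0}
  n22('bd'): parent n21 fail=0; on 'd' 0 → fail=8;  out ∅∪∅=∅
  n26('ba'): parent n21 fail=0; on 'a' 0 → fail=15;  out {6}∪∅={6}
  n4('ead'): parent n3 fail=15; on 'd' 15→0 → fail=8;  out ∅∪∅=∅
  n10('dde'): parent n9 fail=8; on 'e' 8→0 → fail=2;  out ∅∪∅=∅
  n17('aca'): parent n16 fail=1; on 'a' 1→0 → fail=15;  out ∅∪∅=∅
  n23('bda'): parent n22 fail=8; on 'a' 8→0 → fail=15;  out ∅∪∅=∅
  n5('eadd'): parent n4 fail=8; on 'd' 8 → fail=9;  out ∅∪∅=∅
  n11('dded'): parent n10 fail=2; on 'd' 2→0 → fail=8;  out ∅∪∅=∅
  n18('acab'): parent n17 fail=15; on 'b' 15→0 → fail=21;  out ∅∪∅=∅
  n24('bdab'): parent n23 fail=15; on 'b' 15→0 → fail=21;  out ∅∪∅=∅
  n6('eaddb'): parent n5 fail=9; on 'b' 9→8→0 → fail=21;  out ∅∪∅=∅
  n12('ddedc'): parent n11 fail=8; on 'c' 8→0 → fail=1;  out ∅∪{0}={0}
  n19('acabe'): parent n18 fail=21; on 'e' 21→0 → fail=2;  out ∅∪∅=∅
  n25('bdabe'): parent n24 fail=21; on 'e' 21→0 → fail=2;  out {5}∪∅={5}
  n7('eaddba'): parent n6 fail=21; on 'a' 21 → fail=26;  out {1}∪{6}={1,6}
  n13('ddedcb'): parent n12 fail=1; on 'b' 1→0 → fail=21;  out {2}∪∅={2}
  n20('acabee'): parent n19 fail=2; on 'e' 2→0 → fail=2;  out {4}∪∅={4}

Run:
[0] read 'c'  n0⇒n1  emit P0@[0:0]
[1] read 'c'  n1⇒n1 (via fail)  emit P0@[1:1]
[2] read 'b'  n1⇒n21 (via fail)
[3] read 'a'  n21⇒n26  emit P6@[2:3]
[4] read 'd'  n26⇒n8 (via fail)
[5] read 'd'  n8⇒n9
[6] read 'e'  n9⇒n10
[7] read 'd'  n10⇒n11
[8] read 'c'  n11⇒n12  emit P0@[8:8]
[9] read 'b'  n12⇒n13  emit P2@[4:9]
[10] read 'e'  n13⇒n2 (via fail)
[11] read 'c'  n2⇒n14  emit P0@[11:11],P3@[10:11]
[12] read 'a'  n14⇒n15 (via fail)
[13] read 'c'  n15⇒n16  emit P0@[13:13]
[14] read 'a'  n16⇒n17
[15] read 'b'  n17⇒n18
[16] read 'e'  n18⇒n19
[17] read 'e'  n19⇒n20  emit P4@[12:17]
[18] read 'd'  n20⇒n8 (via fail)
[19] read 'd'  n8⇒n9
[20] read 'e'  n9⇒n10
[21] read 'd'  n10⇒n11
[22] read 'c'  n11⇒n12  emit P0@[22:22]
[23] read 'b'  n12⇒n13  emit P2@[18:23]
[24] read 'c'  n13⇒n1 (via fail)  emit P0@[24:24]
[25] read 'e'  n1⇒n2 (via fail)
[26] read 'a'  n2⇒n3
[27] read 'e'  n3⇒n2 (via fail)
[28] read 'e'  n2⇒n2 (via fail)
[29] read 'a'  n2⇒n3
[30] read 'd'  n3⇒n4
[31] read 'd'  n4⇒n5
[32] read 'b'  n5⇒n6
[33] read 'a'  n6⇒n7  emit P1@[28:33],P6@[32:33]
[34] read 'e'  n7⇒n2 (via fail)
[35] read 'a'  n2⇒n3
[36] read 'd'  n3⇒n4
[37] read 'd'  n4⇒n5
[38] read 'b'  n5⇒n6
[39] read 'a'  n6⇒n7  emit P1@[34:39],P6@[38:39]
[40] read 'b'  n7⇒n21 (via fail)
[41] read 'c'  n21⇒n1 (via fail)  emit P0@[41:41]
[42] read 'a'  n1⇒n15 (via fail)
[43] read 'e'  n15⇒n2 (via fail)
[44] read 'e'  n2⇒n2 (via fail)
[45] read 'a'  n2⇒n3

All matches (sorted): [[0,0],[1,0],[3,6],[8,0],[9,2],[11,0],[11,3],[13,0],[17,4],[22,0],[23,2],[24,0],[33,1],[33,6],[39,1],[39,6],[41,0]]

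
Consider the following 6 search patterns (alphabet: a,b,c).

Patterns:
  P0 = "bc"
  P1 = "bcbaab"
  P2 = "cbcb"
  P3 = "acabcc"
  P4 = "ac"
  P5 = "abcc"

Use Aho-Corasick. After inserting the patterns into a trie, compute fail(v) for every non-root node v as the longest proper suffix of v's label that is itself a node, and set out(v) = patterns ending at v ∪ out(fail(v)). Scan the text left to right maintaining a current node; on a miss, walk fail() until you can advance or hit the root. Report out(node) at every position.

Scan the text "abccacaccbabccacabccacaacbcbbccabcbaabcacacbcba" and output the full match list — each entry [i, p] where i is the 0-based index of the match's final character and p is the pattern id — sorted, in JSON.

Build automaton:
Trie nodes:
  0='ε' goto a→11 b→1 c→7
  1='b' goto c→2
  2='bc' goto b→3  ←P0
  3='bcb' goto a→4
  4='bcba' goto a→5
  5='bcbaa' goto b→6
  6='bcbaab' goto ·  ←P1
  7='c' goto b→8
  8='cb' goto c→9
  9='cbc' goto b→10
  10='cbcb' goto ·  ←P2
  11='a' goto b→17 c→12
  12='ac' goto a→13  ←P4
  13='aca' goto b→14
  14='acab' goto c→15
  15='acabc' goto c→16
  16='acabcc' goto ·  ←P3
  17='ab' goto c→18
  18='abc' goto c→19
  19='abcc' goto ·  ←P5

Failure links (BFS by depth):
  fail(1) 'b': from fail(0)=0 chase 'b': 0 ⇒ 0;  out=∅∪out(0)=∅
  fail(7) 'c': from fail(0)=0 chase 'c': 0 ⇒ 0;  out=∅∪out(0)=∅
  fail(11) 'a': from fail(0)=0 chase 'a': 0 ⇒ 0;  out=∅∪out(0)=∅
  fail(2) 'bc': from fail(1)=0 chase 'c': 0 ⇒ 7;  out={0}∪out(7)={0}
  fail(8) 'cb': from fail(7)=0 chase 'b': 0 ⇒ 1;  out=∅∪out(1)=∅
  fail(12) 'ac': from fail(11)=0 chase 'c': 0 ⇒ 7;  out={4}∪out(7)={4}
  fail(17) 'ab': from fail(11)=0 chase 'b': 0 ⇒ 1;  out=∅∪out(1)=∅
  fail(3) 'bcb': from fail(2)=7 chase 'b': 7 ⇒ 8;  out=∅∪out(8)=∅
  fail(9) 'cbc': from fail(8)=1 chase 'c': 1 ⇒ 2;  out=∅∪out(2)={0}
  fail(13) 'aca': from fail(12)=7 chase 'a': 7→0 ⇒ 11;  out=∅∪out(11)=∅
  fail(18) 'abc': from fail(17)=1 chase 'c': 1 ⇒ 2;  out=∅∪out(2)={0}
  fail(4) 'bcba': from fail(3)=8 chase 'a': 8→1→0 ⇒ 11;  out=∅∪out(11)=∅
  fail(10) 'cbcb': from fail(9)=2 chase 'b': 2 ⇒ 3;  out={2}∪out(3)={2}
  fail(14) 'acab': from fail(13)=11 chase 'b': 11 ⇒ 17;  out=∅∪out(17)=∅
  fail(19) 'abcc': from fail(18)=2 chase 'c': 2→7→0 ⇒ 7;  out={5}∪out(7)={5}
  fail(5) 'bcbaa': from fail(4)=11 chase 'a': 11→0 ⇒ 11;  out=∅∪out(11)=∅
  fail(15) 'acabc': from fail(14)=17 chase 'c': 17 ⇒ 18;  out=∅∪out(18)={0}
  fail(6) 'bcbaab': from fail(5)=11 chase 'b': 11 ⇒ 17;  out={1}∪out(17)={1}
  fail(16) 'acabcc': from fail(15)=18 chase 'c': 18 ⇒ 19;  out={3}∪out(19)={3,5}

Run:
i=0 'a': node 0→11
i=1 'b': node 11→17
i=2 'c': node 17→18  emit P0@[1:2]
i=3 'c': node 18→19  emit P5@[0:3]
i=4 'a': node 19→11 (fail-walked)
i=5 'c': node 11→12  emit P4@[4:5]
i=6 'a': node 12→13
i=7 'c': node 13→12 (fail-walked)  emit P4@[6:7]
i=8 'c': node 12→7 (fail-walked)
i=9 'b': node 7→8
i=10 'a': node 8→11 (fail-walked)
i=11 'b': node 11→17
i=12 'c': node 17→18  emit P0@[11:12]
i=13 'c': node 18→19  emit P5@[10:13]
i=14 'a': node 19→11 (fail-walked)
i=15 'c': node 11→12  emit P4@[14:15]
i=16 'a': node 12→13
i=17 'b': node 13→14
i=18 'c': node 14→15  emit P0@[17:18]
i=19 'c': node 15→16  emit P3@[14:19],P5@[16:19]
i=20 'a': node 16→11 (fail-walked)
i=21 'c': node 11→12  emit P4@[20:21]
i=22 'a': node 12→13
i=23 'a': node 13→11 (fail-walked)
i=24 'c': node 11→12  emit P4@[23:24]
i=25 'b': node 12→8 (fail-walked)
i=26 'c': node 8→9  emit P0@[25:26]
i=27 'b': node 9→10  emit P2@[24:27]
i=28 'b': node 10→1 (fail-walked)
i=29 'c': node 1→2  emit P0@[28:29]
i=30 'c': node 2→7 (fail-walked)
i=31 'a': node 7→11 (fail-walked)
i=32 'b': node 11→17
i=33 'c': node 17→18  emit P0@[32:33]
i=34 'b': node 18→3 (fail-walked)
i=35 'a': node 3→4
i=36 'a': node 4→5
i=37 'b': node 5→6  emit P1@[32:37]
i=38 'c': node 6→18 (fail-walked)  emit P0@[37:38]
i=39 'a': node 18→11 (fail-walked)
i=40 'c': node 11→12  emit P4@[39:40]
i=41 'a': node 12→13
i=42 'c': node 13→12 (fail-walked)  emit P4@[41:42]
i=43 'b': node 12→8 (fail-walked)
i=44 'c': node 8→9  emit P0@[43:44]
i=45 'b': node 9→10  emit P2@[42:45]
i=46 'a': node 10→4 (fail-walked)

All matches (sorted): [[2,0],[3,5],[5,4],[7,4],[12,0],[13,5],[15,4],[18,0],[19,3],[19,5],[21,4],[24,4],[26,0],[27,2],[29,0],[33,0],[37,1],[38,0],[40,4],[42,4],[44,0],[45,2]]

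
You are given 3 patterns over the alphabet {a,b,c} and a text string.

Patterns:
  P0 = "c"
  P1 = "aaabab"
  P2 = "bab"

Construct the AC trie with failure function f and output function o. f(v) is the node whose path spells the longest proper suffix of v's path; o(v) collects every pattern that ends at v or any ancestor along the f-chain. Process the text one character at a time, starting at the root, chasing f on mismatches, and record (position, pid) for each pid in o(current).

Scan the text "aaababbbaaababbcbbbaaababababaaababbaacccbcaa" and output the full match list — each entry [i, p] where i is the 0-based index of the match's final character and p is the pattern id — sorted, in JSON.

Build:
Trie nodes:
  n0 'ε': a→2 b→8 c→1
  n1 'c': ·  [P0 ends]
  n2 'a': a→3
  n3 'aa': a→4
  n4 'aaa': b→5
  n5 'aaab': a→6
  n6 'aaaba': b→7
  n7 'aaabab': ·  [P1 ends]
  n8 'b': a→9
  n9 'ba': b→10
  n10 'bab': ·  [P2 ends]

BFS fail/out derivation:
  fail(1) 'c': from fail(0)=0 chase 'c': 0 ⇒ 0;  out={0}∪out(0)={0}
  fail(2) 'a': from fail(0)=0 chase 'a': 0 ⇒ 0;  out=∅∪out(0)=∅
  fail(8) 'b': from fail(0)=0 chase 'b': 0 ⇒ 0;  out=∅∪out(0)=∅
  fail(3) 'aa': from fail(2)=0 chase 'a': 0 ⇒ 2;  out=∅∪out(2)=∅
  fail(9) 'ba': from fail(8)=0 chase 'a': 0 ⇒ 2;  out=∅∪out(2)=∅
  fail(4) 'aaa': from fail(3)=2 chase 'a': 2 ⇒ 3;  out=∅∪out(3)=∅
  fail(10) 'bab': from fail(9)=2 chase 'b': 2→0 ⇒ 8;  out={2}∪out(8)={2}
  fail(5) 'aaab': from fail(4)=3 chase 'b': 3→2→0 ⇒ 8;  out=∅∪out(8)=∅
  fail(6) 'aaaba': from fail(5)=8 chase 'a': 8 ⇒ 9;  out=∅∪out(9)=∅
  fail(7) 'aaabab': from fail(6)=9 chase 'b': 9 ⇒ 10;  out={1}∪out(10)={1,2}

Text stream:
[0] read 'a'  n0⇒n2
[1] read 'a'  n2⇒n3
[2] read 'a'  n3⇒n4
[3] read 'b'  n4⇒n5
[4] read 'a'  n5⇒n6
[5] read 'b'  n6⇒n7  emit P1@[0:5],P2@[3:5]
[6] read 'b'  n7⇒n8 ·f
[7] read 'b'  n8⇒n8 ·f
[8] read 'a'  n8⇒n9
[9] read 'a'  n9⇒n3 ·f
[10] read 'a'  n3⇒n4
[11] read 'b'  n4⇒n5
[12] read 'a'  n5⇒n6
[13] read 'b'  n6⇒n7  emit P1@[8:13],P2@[11:13]
[14] read 'b'  n7⇒n8 ·f
[15] read 'c'  n8⇒n1 ·f  emit P0@[15:15]
[16] read 'b'  n1⇒n8 ·f
[17] read 'b'  n8⇒n8 ·f
[18] read 'b'  n8⇒n8 ·f
[19] read 'a'  n8⇒n9
[20] read 'a'  n9⇒n3 ·f
[21] read 'a'  n3⇒n4
[22] read 'b'  n4⇒n5
[23] read 'a'  n5⇒n6
[24] read 'b'  n6⇒n7  emit P1@[19:24],P2@[22:24]
[25] read 'a'  n7⇒n9 ·f
[26] read 'b'  n9⇒n10  emit P2@[24:26]
[27] read 'a'  n10⇒n9 ·f
[28] read 'b'  n9⇒n10  emit P2@[26:28]
[29] read 'a'  n10⇒n9 ·f
[30] read 'a'  n9⇒n3 ·f
[31] read 'a'  n3⇒n4
[32] read 'b'  n4⇒n5
[33] read 'a'  n5⇒n6
[34] read 'b'  n6⇒n7  emit P1@[29:34],P2@[32:34]
[35] read 'b'  n7⇒n8 ·f
[36] read 'a'  n8⇒n9
[37] read 'a'  n9⇒n3 ·f
[38] read 'c'  n3⇒n1 ·f  emit P0@[38:38]
[39] read 'c'  n1⇒n1 ·f  emit P0@[39:39]
[40] read 'c'  n1⇒n1 ·f  emit P0@[40:40]
[41] read 'b'  n1⇒n8 ·f
[42] read 'c'  n8⇒n1 ·f  emit P0@[42:42]
[43] read 'a'  n1⇒n2 ·f
[44] read 'a'  n2⇒n3

Matches: [[5,1],[5,2],[13,1],[13,2],[15,0],[24,1],[24,2],[26,2],[28,2],[34,1],[34,2],[38,0],[39,0],[40,0],[42,0]]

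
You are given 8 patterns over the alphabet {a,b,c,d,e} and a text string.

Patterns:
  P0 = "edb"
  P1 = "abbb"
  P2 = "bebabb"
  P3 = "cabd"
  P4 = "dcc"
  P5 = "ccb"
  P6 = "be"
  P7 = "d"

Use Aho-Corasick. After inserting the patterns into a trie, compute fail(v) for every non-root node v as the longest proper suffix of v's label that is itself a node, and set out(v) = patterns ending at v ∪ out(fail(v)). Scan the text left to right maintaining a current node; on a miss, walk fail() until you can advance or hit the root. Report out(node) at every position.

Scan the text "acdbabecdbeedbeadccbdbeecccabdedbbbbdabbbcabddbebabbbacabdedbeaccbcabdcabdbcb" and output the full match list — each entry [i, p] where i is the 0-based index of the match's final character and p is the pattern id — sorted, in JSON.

Build:
Trie nodes:
  0='ε' goto a→4 b→8 c→14 d→18 e→1
  1='e' goto d→2
  2='ed' goto b→3
  3='edb' goto ·  ←P0
  4='a' goto b→5
  5='ab' goto b→6
  6='abb' goto b→7
  7='abbb' goto ·  ←P1
  8='b' goto e→9
  9='be' goto b→10  ←P6
  10='beb' goto a→11
  11='beba' goto b→12
  12='bebab' goto b→13
  13='bebabb' goto ·  ←P2
  14='c' goto a→15 c→21
  15='ca' goto b→16
  16='cab' goto d→17
  17='cabd' goto ·  ←P3
  18='d' goto c→19  ←P7
  19='dc' goto c→20
  20='dcc' goto ·  ←P4
  21='cc' goto b→22
  22='ccb' goto ·  ←P5

BFS fail/out derivation:
  fail(1) 'e': from fail(0)=0 chase 'e': 0 ⇒ 0;  out=∅∪out(0)=∅
  fail(4) 'a': from fail(0)=0 chase 'a': 0 ⇒ 0;  out=∅∪out(0)=∅
  fail(8) 'b': from fail(0)=0 chase 'b': 0 ⇒ 0;  out=∅∪out(0)=∅
  fail(14) 'c': from fail(0)=0 chase 'c': 0 ⇒ 0;  out=∅∪out(0)=∅
  fail(18) 'd': from fail(0)=0 chase 'd': 0 ⇒ 0;  out={7}∪out(0)={7}
  fail(2) 'ed': from fail(1)=0 chase 'd': 0 ⇒ 18;  out=∅∪out(18)={7}
  fail(5) 'ab': from fail(4)=0 chase 'b': 0 ⇒ 8;  out=∅∪out(8)=∅
  fail(9) 'be': from fail(8)=0 chase 'e': 0 ⇒ 1;  out={6}∪out(1)={6}
  fail(15) 'ca': from fail(14)=0 chase 'a': 0 ⇒ 4;  out=∅∪out(4)=∅
  fail(19) 'dc': from fail(18)=0 chase 'c': 0 ⇒ 14;  out=∅∪out(14)=∅
  fail(21) 'cc': from fail(14)=0 chase 'c': 0 ⇒ 14;  out=∅∪out(14)=∅
  fail(3) 'edb': from fail(2)=18 chase 'b': 18→0 ⇒ 8;  out={0}∪out(8)={0}
  fail(6) 'abb': from fail(5)=8 chase 'b': 8→0 ⇒ 8;  out=∅∪out(8)=∅
  fail(10) 'beb': from fail(9)=1 chase 'b': 1→0 ⇒ 8;  out=∅∪out(8)=∅
  fail(16) 'cab': from fail(15)=4 chase 'b': 4 ⇒ 5;  out=∅∪out(5)=∅
  fail(20) 'dcc': from fail(19)=14 chase 'c': 14 ⇒ 21;  out={4}∪out(21)={4}
  fail(22) 'ccb': from fail(21)=14 chase 'b': 14→0 ⇒ 8;  out={5}∪out(8)={5}
  fail(7) 'abbb': from fail(6)=8 chase 'b': 8→0 ⇒ 8;  out={1}∪out(8)={1}
  fail(11) 'beba': from fail(10)=8 chase 'a': 8→0 ⇒ 4;  out=∅∪out(4)=∅
  fail(17) 'cabd': from fail(16)=5 chase 'd': 5→8→0 ⇒ 18;  out={3}∪out(18)={3,7}
  fail(12) 'bebab': from fail(11)=4 chase 'b': 4 ⇒ 5;  out=∅∪out(5)=∅
  fail(13) 'bebabb': from fail(12)=5 chase 'b': 5 ⇒ 6;  out={2}∪out(6)={2}

Text stream:
[0] read 'a'  n0⇒n4
[1] read 'c'  n4⇒n14 (via fail)
[2] read 'd'  n14⇒n18 (via fail)  ** P7@[2:2]
[3] read 'b'  n18⇒n8 (via fail)
[4] read 'a'  n8⇒n4 (via fail)
[5] read 'b'  n4⇒n5
[6] read 'e'  n5⇒n9 (via fail)  ** P6@[5:6]
[7] read 'c'  n9⇒n14 (via fail)
[8] read 'd'  n14⇒n18 (via fail)  ** P7@[8:8]
[9] read 'b'  n18⇒n8 (via fail)
[10] read 'e'  n8⇒n9  ** P6@[9:10]
[11] read 'e'  n9⇒n1 (via fail)
[12] read 'd'  n1⇒n2  ** P7@[12:12]
[13] read 'b'  n2⇒n3  ** P0@[11:13]
[14] read 'e'  n3⇒n9 (via fail)  ** P6@[13:14]
[15] read 'a'  n9⇒n4 (via fail)
[16] read 'd'  n4⇒n18 (via fail)  ** P7@[16:16]
[17] read 'c'  n18⇒n19
[18] read 'c'  n19⇒n20  ** P4@[16:18]
[19] read 'b'  n20⇒n22 (via fail)  ** P5@[17:19]
[20] read 'd'  n22⇒n18 (via fail)  ** P7@[20:20]
[21] read 'b'  n18⇒n8 (via fail)
[22] read 'e'  n8⇒n9  ** P6@[21:22]
[23] read 'e'  n9⇒n1 (via fail)
[24] read 'c'  n1⇒n14 (via fail)
[25] read 'c'  n14⇒n21
[26] read 'c'  n21⇒n21 (via fail)
[27] read 'a'  n21⇒n15 (via fail)
[28] read 'b'  n15⇒n16
[29] read 'd'  n16⇒n17  ** P3@[26:29],P7@[29:29]
[30] read 'e'  n17⇒n1 (via fail)
[31] read 'd'  n1⇒n2  ** P7@[31:31]
[32] read 'b'  n2⇒n3  ** P0@[30:32]
[33] read 'b'  n3⇒n8 (via fail)
[34] read 'b'  n8⇒n8 (via fail)
[35] read 'b'  n8⇒n8 (via fail)
[36] read 'd'  n8⇒n18 (via fail)  ** P7@[36:36]
[37] read 'a'  n18⇒n4 (via fail)
[38] read 'b'  n4⇒n5
[39] read 'b'  n5⇒n6
[40] read 'b'  n6⇒n7  ** P1@[37:40]
[41] read 'c'  n7⇒n14 (via fail)
[42] read 'a'  n14⇒n15
[43] read 'b'  n15⇒n16
[44] read 'd'  n16⇒n17  ** P3@[41:44],P7@[44:44]
[45] read 'd'  n17⇒n18 (via fail)  ** P7@[45:45]
[46] read 'b'  n18⇒n8 (via fail)
[47] read 'e'  n8⇒n9  ** P6@[46:47]
[48] read 'b'  n9⇒n10
[49] read 'a'  n10⇒n11
[50] read 'b'  n11⇒n12
[51] read 'b'  n12⇒n13  ** P2@[46:51]
[52] read 'b'  n13⇒n7 (via fail)  ** P1@[49:52]
[53] read 'a'  n7⇒n4 (via fail)
[54] read 'c'  n4⇒n14 (via fail)
[55] read 'a'  n14⇒n15
[56] read 'b'  n15⇒n16
[57] read 'd'  n16⇒n17  ** P3@[54:57],P7@[57:57]
[58] read 'e'  n17⇒n1 (via fail)
[59] read 'd'  n1⇒n2  ** P7@[59:59]
[60] read 'b'  n2⇒n3  ** P0@[58:60]
[61] read 'e'  n3⇒n9 (via fail)  ** P6@[60:61]
[62] read 'a'  n9⇒n4 (via fail)
[63] read 'c'  n4⇒n14 (via fail)
[64] read 'c'  n14⇒n21
[65] read 'b'  n21⇒n22  ** P5@[63:65]
[66] read 'c'  n22⇒n14 (via fail)
[67] read 'a'  n14⇒n15
[68] read 'b'  n15⇒n16
[69] read 'd'  n16⇒n17  ** P3@[66:69],P7@[69:69]
[70] read 'c'  n17⇒n19 (via fail)
[71] read 'a'  n19⇒n15 (via fail)
[72] read 'b'  n15⇒n16
[73] read 'd'  n16⇒n17  ** P3@[70:73],P7@[73:73]
[74] read 'b'  n17⇒n8 (via fail)
[75] read 'c'  n8⇒n14 (via fail)
[76] read 'b'  n14⇒n8 (via fail)

Matches: [[2,7],[6,6],[8,7],[10,6],[12,7],[13,0],[14,6],[16,7],[18,4],[19,5],[20,7],[22,6],[29,3],[29,7],[31,7],[32,0],[36,7],[40,1],[44,3],[44,7],[45,7],[47,6],[51,2],[52,1],[57,3],[57,7],[59,7],[60,0],[61,6],[65,5],[69,3],[69,7],[73,3],[73,7]]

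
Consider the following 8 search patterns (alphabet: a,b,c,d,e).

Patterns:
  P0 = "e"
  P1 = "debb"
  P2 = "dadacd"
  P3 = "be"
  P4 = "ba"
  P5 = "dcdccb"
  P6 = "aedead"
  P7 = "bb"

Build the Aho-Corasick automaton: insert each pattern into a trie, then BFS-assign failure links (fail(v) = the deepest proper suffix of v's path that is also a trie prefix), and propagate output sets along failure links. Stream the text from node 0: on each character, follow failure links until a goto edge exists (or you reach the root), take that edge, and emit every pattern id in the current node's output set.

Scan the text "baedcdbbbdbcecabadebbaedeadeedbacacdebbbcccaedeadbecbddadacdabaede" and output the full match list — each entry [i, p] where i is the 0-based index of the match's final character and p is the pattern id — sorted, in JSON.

Construct AC machine:
Trie (insert patterns):
  0='ε' goto a→19 b→11 d→2 e→1
  1='e' goto ·  ←P0
  2='d' goto a→6 c→14 e→3
  3='de' goto b→4
  4='deb' goto b→5
  5='debb' goto ·  ←P1
  6='da' goto d→7
  7='dad' goto a→8
  8='dada' goto c→9
  9='dadac' goto d→10
  10='dadacd' goto ·  ←P2
  11='b' goto a→13 b→25 e→12
  12='be' goto ·  ←P3
  13='ba' goto ·  ←P4
  14='dc' goto d→15
  15='dcd' goto c→16
  16='dcdc' goto c→17
  17='dcdcc' goto b→18
  18='dcdccb' goto ·  ←P5
  19='a' goto e→20
  20='ae' goto d→21
  21='aed' goto e→22
  22='aede' goto a→23
  23='aedea' goto d→24
  24='aedead' goto ·  ←P6
  25='bb' goto ·  ←P7

BFS fail/out derivation:
  n1('e'): parent n0 fail=0; on 'e' 0 → fail=0;  out {0}∪∅={0}
  n2('d'): parent n0 fail=0; on 'd' 0 → fail=0;  out ∅∪∅=∅
  n11('b'): parent n0 fail=0; on 'b' 0 → fail=0;  out ∅∪∅=∅
  n19('a'): parent n0 fail=0; on 'a' 0 → fail=0;  out ∅∪∅=∅
  n3('de'): parent n2 fail=0; on 'e' 0 → fail=1;  out ∅∪{0}={0}
  n6('da'): parent n2 fail=0; on 'a' 0 → fail=19;  out ∅∪∅=∅
  n12('be'): parent n11 fail=0; on 'e' 0 → fail=1;  out {3}∪{0}={0,3}
  n13('ba'): parent n11 fail=0; on 'a' 0 → fail=19;  out {4}∪∅={4}
  n14('dc'): parent n2 fail=0; on 'c' 0 → fail=0;  out ∅∪∅=∅
  n20('ae'): parent n19 fail=0; on 'e' 0 → fail=1;  out ∅∪{0}={0}
  n25('bb'): parent n11 fail=0; on 'b' 0 → fail=11;  out {7}∪∅={7}
  n4('deb'): parent n3 fail=1; on 'b' 1→0 → fail=11;  out ∅∪∅=∅
  n7('dad'): parent n6 fail=19; on 'd' 19→0 → fail=2;  out ∅∪∅=∅
  n15('dcd'): parent n14 fail=0; on 'd' 0 → fail=2;  out ∅∪∅=∅
  n21('aed'): parent n20 fail=1; on 'd' 1→0 → fail=2;  out ∅∪∅=∅
  n5('debb'): parent n4 fail=11; on 'b' 11 → fail=25;  out {1}∪{7}={1,7}
  n8('dada'): parent n7 fail=2; on 'a' 2 → fail=6;  out ∅∪∅=∅
  n16('dcdc'): parent n15 fail=2; on 'c' 2 → fail=14;  out ∅∪∅=∅
  n22('aede'): parent n21 fail=2; on 'e' 2 → fail=3;  out ∅∪{0}={0}
  n9('dadac'): parent n8 fail=6; on 'c' 6→19→0 → fail=0;  out ∅∪∅=∅
  n17('dcdcc'): parent n16 fail=14; on 'c' 14→0 → fail=0;  out ∅∪∅=∅
  n23('aedea'): parent n22 fail=3; on 'a' 3→1→0 → fail=19;  out ∅∪∅=∅
  n10('dadacd'): parent n9 fail=0; on 'd' 0 → fail=2;  out {2}∪∅={2}
  n18('dcdccb'): parent n17 fail=0; on 'b' 0 → fail=11;  out {5}∪∅={5}
  n24('aedead'): parent n23 fail=19; on 'd' 19→0 → fail=2;  out {6}∪∅={6}

Text stream:
[0] read 'b'  n0⇒n11
[1] read 'a'  n11⇒n13  ** P4@[0:1]
[2] read 'e'  n13⇒n20 (fail-walked)  ** P0@[2:2]
[3] read 'd'  n20⇒n21
[4] read 'c'  n21⇒n14 (fail-walked)
[5] read 'd'  n14⇒n15
[6] read 'b'  n15⇒n11 (fail-walked)
[7] read 'b'  n11⇒n25  ** P7@[6:7]
[8] read 'b'  n25⇒n25 (fail-walked)  ** P7@[7:8]
[9] read 'd'  n25⇒n2 (fail-walked)
[10] read 'b'  n2⇒n11 (fail-walked)
[11] read 'c'  n11⇒n0 (fail-walked)
[12] read 'e'  n0⇒n1  ** P0@[12:12]
[13] read 'c'  n1⇒n0 (fail-walked)
[14] read 'a'  n0⇒n19
[15] read 'b'  n19⇒n11 (fail-walked)
[16] read 'a'  n11⇒n13  ** P4@[15:16]
[17] read 'd'  n13⇒n2 (fail-walked)
[18] read 'e'  n2⇒n3  ** P0@[18:18]
[19] read 'b'  n3⇒n4
[20] read 'b'  n4⇒n5  ** P1@[17:20],P7@[19:20]
[21] read 'a'  n5⇒n13 (fail-walked)  ** P4@[20:21]
[22] read 'e'  n13⇒n20 (fail-walked)  ** P0@[22:22]
[23] read 'd'  n20⇒n21
[24] read 'e'  n21⇒n22  ** P0@[24:24]
[25] read 'a'  n22⇒n23
[26] read 'd'  n23⇒n24  ** P6@[21:26]
[27] read 'e'  n24⇒n3 (fail-walked)  ** P0@[27:27]
[28] read 'e'  n3⇒n1 (fail-walked)  ** P0@[28:28]
[29] read 'd'  n1⇒n2 (fail-walked)
[30] read 'b'  n2⇒n11 (fail-walked)
[31] read 'a'  n11⇒n13  ** P4@[30:31]
[32] read 'c'  n13⇒n0 (fail-walked)
[33] read 'a'  n0⇒n19
[34] read 'c'  n19⇒n0 (fail-walked)
[35] read 'd'  n0⇒n2
[36] read 'e'  n2⇒n3  ** P0@[36:36]
[37] read 'b'  n3⇒n4
[38] read 'b'  n4⇒n5  ** P1@[35:38],P7@[37:38]
[39] read 'b'  n5⇒n25 (fail-walked)  ** P7@[38:39]
[40] read 'c'  n25⇒n0 (fail-walked)
[41] read 'c'  n0⇒n0
[42] read 'c'  n0⇒n0
[43] read 'a'  n0⇒n19
[44] read 'e'  n19⇒n20  ** P0@[44:44]
[45] read 'd'  n20⇒n21
[46] read 'e'  n21⇒n22  ** P0@[46:46]
[47] read 'a'  n22⇒n23
[48] read 'd'  n23⇒n24  ** P6@[43:48]
[49] read 'b'  n24⇒n11 (fail-walked)
[50] read 'e'  n11⇒n12  ** P0@[50:50],P3@[49:50]
[51] read 'c'  n12⇒n0 (fail-walked)
[52] read 'b'  n0⇒n11
[53] read 'd'  n11⇒n2 (fail-walked)
[54] read 'd'  n2⇒n2 (fail-walked)
[55] read 'a'  n2⇒n6
[56] read 'd'  n6⇒n7
[57] read 'a'  n7⇒n8
[58] read 'c'  n8⇒n9
[59] read 'd'  n9⇒n10  ** P2@[54:59]
[60] read 'a'  n10⇒n6 (fail-walked)
[61] read 'b'  n6⇒n11 (fail-walked)
[62] read 'a'  n11⇒n13  ** P4@[61:62]
[63] read 'e'  n13⇒n20 (fail-walked)  ** P0@[63:63]
[64] read 'd'  n20⇒n21
[65] read 'e'  n21⇒n22  ** P0@[65:65]

All matches (sorted): [[1,4],[2,0],[7,7],[8,7],[12,0],[16,4],[18,0],[20,1],[20,7],[21,4],[22,0],[24,0],[26,6],[27,0],[28,0],[31,4],[36,0],[38,1],[38,7],[39,7],[44,0],[46,0],[48,6],[50,0],[50,3],[59,2],[62,4],[63,0],[65,0]]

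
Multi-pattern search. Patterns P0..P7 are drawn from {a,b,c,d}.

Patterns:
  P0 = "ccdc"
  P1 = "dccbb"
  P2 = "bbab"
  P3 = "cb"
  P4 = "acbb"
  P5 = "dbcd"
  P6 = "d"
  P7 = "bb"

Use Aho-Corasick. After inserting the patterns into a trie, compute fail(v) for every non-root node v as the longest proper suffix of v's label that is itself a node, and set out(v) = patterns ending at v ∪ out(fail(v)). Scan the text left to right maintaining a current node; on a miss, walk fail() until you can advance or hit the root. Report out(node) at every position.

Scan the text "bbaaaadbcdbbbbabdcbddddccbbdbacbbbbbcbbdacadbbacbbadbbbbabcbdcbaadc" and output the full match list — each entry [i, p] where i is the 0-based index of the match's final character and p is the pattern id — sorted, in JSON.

Build:
Trie nodes:
  n0 'ε': a→15 b→10 c→1 d→5
  n1 'c': b→14 c→2
  n2 'cc': d→3
  n3 'ccd': c→4
  n4 'ccdc': ·  ←P0
  n5 'd': b→19 c→6  ←P6
  n6 'dc': c→7
  n7 'dcc': b→8
  n8 'dccb': b→9
  n9 'dccbb': ·  ←P1
  n10 'b': b→11
  n11 'bb': a→12  ←P7
  n12 'bba': b→13
  n13 'bbab': ·  ←P2
  n14 'cb': ·  ←P3
  n15 'a': c→16
  n16 'ac': b→17
  n17 'acb': b→18
  n18 'acbb': ·  ←P4
  n19 'db': c→20
  n20 'dbc': d→21
  n21 'dbcd': ·  ←P5

Failure links (BFS by depth):
  fail(1) 'c': from fail(0)=0 chase 'c': 0 ⇒ 0;  out=∅∪out(0)=∅
  fail(5) 'd': from fail(0)=0 chase 'd': 0 ⇒ 0;  out={6}∪out(0)={6}
  fail(10) 'b': from fail(0)=0 chase 'b': 0 ⇒ 0;  out=∅∪out(0)=∅
  fail(15) 'a': from fail(0)=0 chase 'a': 0 ⇒ 0;  out=∅∪out(0)=∅
  fail(2) 'cc': from fail(1)=0 chase 'c': 0 ⇒ 1;  out=∅∪out(1)=∅
  fail(6) 'dc': from fail(5)=0 chase 'c': 0 ⇒ 1;  out=∅∪out(1)=∅
  fail(11) 'bb': from fail(10)=0 chase 'b': 0 ⇒ 10;  out={7}∪out(10)={7}
  fail(14) 'cb': from fail(1)=0 chase 'b': 0 ⇒ 10;  out={3}∪out(10)={3}
  fail(16) 'ac': from fail(15)=0 chase 'c': 0 ⇒ 1;  out=∅∪out(1)=∅
  fail(19) 'db': from fail(5)=0 chase 'b': 0 ⇒ 10;  out=∅∪out(10)=∅
  fail(3) 'ccd': from fail(2)=1 chase 'd': 1→0 ⇒ 5;  out=∅∪out(5)={6}
  fail(7) 'dcc': from fail(6)=1 chase 'c': 1 ⇒ 2;  out=∅∪out(2)=∅
  fail(12) 'bba': from fail(11)=10 chase 'a': 10→0 ⇒ 15;  out=∅∪out(15)=∅
  fail(17) 'acb': from fail(16)=1 chase 'b': 1 ⇒ 14;  out=∅∪out(14)={3}
  fail(20) 'dbc': from fail(19)=10 chase 'c': 10→0 ⇒ 1;  out=∅∪out(1)=∅
  fail(4) 'ccdc': from fail(3)=5 chase 'c': 5 ⇒ 6;  out={0}∪out(6)={0}
  fail(8) 'dccb': from fail(7)=2 chase 'b': 2→1 ⇒ 14;  out=∅∪out(14)={3}
  fail(13) 'bbab': from fail(12)=15 chase 'b': 15→0 ⇒ 10;  out={2}∪out(10)={2}
  fail(18) 'acbb': from fail(17)=14 chase 'b': 14→10 ⇒ 11;  out={4}∪out(11)={4,7}
  fail(21) 'dbcd': from fail(20)=1 chase 'd': 1→0 ⇒ 5;  out={5}∪out(5)={5,6}
  fail(9) 'dccbb': from fail(8)=14 chase 'b': 14→10 ⇒ 11;  out={1}∪out(11)={1,7}

Scan:
i=0 'b': node 0→10
i=1 'b': node 10→11  emit P7@[0:1]
i=2 'a': node 11→12
i=3 'a': node 12→15 (via fail)
i=4 'a': node 15→15 (via fail)
i=5 'a': node 15→15 (via fail)
i=6 'd': node 15→5 (via fail)  emit P6@[6:6]
i=7 'b': node 5→19
i=8 'c': node 19→20
i=9 'd': node 20→21  emit P5@[6:9],P6@[9:9]
i=10 'b': node 21→19 (via fail)
i=11 'b': node 19→11 (via fail)  emit P7@[10:11]
i=12 'b': node 11→11 (via fail)  emit P7@[11:12]
i=13 'b': node 11→11 (via fail)  emit P7@[12:13]
i=14 'a': node 11→12
i=15 'b': node 12→13  emit P2@[12:15]
i=16 'd': node 13→5 (via fail)  emit P6@[16:16]
i=17 'c': node 5→6
i=18 'b': node 6→14 (via fail)  emit P3@[17:18]
i=19 'd': node 14→5 (via fail)  emit P6@[19:19]
i=20 'd': node 5→5 (via fail)  emit P6@[20:20]
i=21 'd': node 5→5 (via fail)  emit P6@[21:21]
i=22 'd': node 5→5 (via fail)  emit P6@[22:22]
i=23 'c': node 5→6
i=24 'c': node 6→7
i=25 'b': node 7→8  emit P3@[24:25]
i=26 'b': node 8→9  emit P1@[22:26],P7@[25:26]
i=27 'd': node 9→5 (via fail)  emit P6@[27:27]
i=28 'b': node 5→19
i=29 'a': node 19→15 (via fail)
i=30 'c': node 15→16
i=31 'b': node 16→17  emit P3@[30:31]
i=32 'b': node 17→18  emit P4@[29:32],P7@[31:32]
i=33 'b': node 18→11 (via fail)  emit P7@[32:33]
i=34 'b': node 11→11 (via fail)  emit P7@[33:34]
i=35 'b': node 11→11 (via fail)  emit P7@[34:35]
i=36 'c': node 11→1 (via fail)
i=37 'b': node 1→14  emit P3@[36:37]
i=38 'b': node 14→11 (via fail)  emit P7@[37:38]
i=39 'd': node 11→5 (via fail)  emit P6@[39:39]
i=40 'a': node 5→15 (via fail)
i=41 'c': node 15→16
i=42 'a': node 16→15 (via fail)
i=43 'd': node 15→5 (via fail)  emit P6@[43:43]
i=44 'b': node 5→19
i=45 'b': node 19→11 (via fail)  emit P7@[44:45]
i=46 'a': node 11→12
i=47 'c': node 12→16 (via fail)
i=48 'b': node 16→17  emit P3@[47:48]
i=49 'b': node 17→18  emit P4@[46:49],P7@[48:49]
i=50 'a': node 18→12 (via fail)
i=51 'd': node 12→5 (via fail)  emit P6@[51:51]
i=52 'b': node 5→19
i=53 'b': node 19→11 (via fail)  emit P7@[52:53]
i=54 'b': node 11→11 (via fail)  emit P7@[53:54]
i=55 'b': node 11→11 (via fail)  emit P7@[54:55]
i=56 'a': node 11→12
i=57 'b': node 12→13  emit P2@[54:57]
i=58 'c': node 13→1 (via fail)
i=59 'b': node 1→14  emit P3@[58:59]
i=60 'd': node 14→5 (via fail)  emit P6@[60:60]
i=61 'c': node 5→6
i=62 'b': node 6→14 (via fail)  emit P3@[61:62]
i=63 'a': node 14→15 (via fail)
i=64 'a': node 15→15 (via fail)
i=65 'd': node 15→5 (via fail)  emit P6@[65:65]
i=66 'c': node 5→6

Matches: [[1,7],[6,6],[9,5],[9,6],[11,7],[12,7],[13,7],[15,2],[16,6],[18,3],[19,6],[20,6],[21,6],[22,6],[25,3],[26,1],[26,7],[27,6],[31,3],[32,4],[32,7],[33,7],[34,7],[35,7],[37,3],[38,7],[39,6],[43,6],[45,7],[48,3],[49,4],[49,7],[51,6],[53,7],[54,7],[55,7],[57,2],[59,3],[60,6],[62,3],[65,6]]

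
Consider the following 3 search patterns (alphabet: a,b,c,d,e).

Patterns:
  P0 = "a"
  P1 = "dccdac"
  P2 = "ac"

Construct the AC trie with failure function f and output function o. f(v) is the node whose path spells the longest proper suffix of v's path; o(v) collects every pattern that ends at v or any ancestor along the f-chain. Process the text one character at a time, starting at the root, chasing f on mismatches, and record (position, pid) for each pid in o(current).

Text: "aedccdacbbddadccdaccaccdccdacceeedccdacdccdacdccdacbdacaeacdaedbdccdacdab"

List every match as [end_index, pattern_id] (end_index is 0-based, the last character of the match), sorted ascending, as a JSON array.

Build automaton:
Trie (insert patterns):
  0='ε' goto a→1 d→2
  1='a' goto c→8  ←P0
  2='d' goto c→3
  3='dc' goto c→4
  4='dcc' goto d→5
  5='dccd' goto a→6
  6='dccda' goto c→7
  7='dccdac' goto ·  ←P1
  8='ac' goto ·  ←P2

Failure links (BFS by depth):
  fail(1) 'a': from fail(0)=0 chase 'a': 0 ⇒ 0;  out={0}∪out(0)={0}
  fail(2) 'd': from fail(0)=0 chase 'd': 0 ⇒ 0;  out=∅∪out(0)=∅
  fail(3) 'dc': from fail(2)=0 chase 'c': 0 ⇒ 0;  out=∅∪out(0)=∅
  fail(8) 'ac': from fail(1)=0 chase 'c': 0 ⇒ 0;  out={2}∪out(0)={2}
  fail(4) 'dcc': from fail(3)=0 chase 'c': 0 ⇒ 0;  out=∅∪out(0)=∅
  fail(5) 'dccd': from fail(4)=0 chase 'd': 0 ⇒ 2;  out=∅∪out(2)=∅
  fail(6) 'dccda': from fail(5)=2 chase 'a': 2→0 ⇒ 1;  out=∅∪out(1)={0}
  fail(7) 'dccdac': from fail(6)=1 chase 'c': 1 ⇒ 8;  out={1}∪out(8)={1,2}

Run:
[0] read 'a'  n0⇒n1  → match P0@[0:0]
[1] read 'e'  n1⇒n0 (fail-walked)
[2] read 'd'  n0⇒n2
[3] read 'c'  n2⇒n3
[4] read 'c'  n3⇒n4
[5] read 'd'  n4⇒n5
[6] read 'a'  n5⇒n6  → match P0@[6:6]
[7] read 'c'  n6⇒n7  → match P1@[2:7],P2@[6:7]
[8] read 'b'  n7⇒n0 (fail-walked)
[9] read 'b'  n0⇒n0
[10] read 'd'  n0⇒n2
[11] read 'd'  n2⇒n2 (fail-walked)
[12] read 'a'  n2⇒n1 (fail-walked)  → match P0@[12:12]
[13] read 'd'  n1⇒n2 (fail-walked)
[14] read 'c'  n2⇒n3
[15] read 'c'  n3⇒n4
[16] read 'd'  n4⇒n5
[17] read 'a'  n5⇒n6  → match P0@[17:17]
[18] read 'c'  n6⇒n7  → match P1@[13:18],P2@[17:18]
[19] read 'c'  n7⇒n0 (fail-walked)
[20] read 'a'  n0⇒n1  → match P0@[20:20]
[21] read 'c'  n1⇒n8  → match P2@[20:21]
[22] read 'c'  n8⇒n0 (fail-walked)
[23] read 'd'  n0⇒n2
[24] read 'c'  n2⇒n3
[25] read 'c'  n3⇒n4
[26] read 'd'  n4⇒n5
[27] read 'a'  n5⇒n6  → match P0@[27:27]
[28] read 'c'  n6⇒n7  → match P1@[23:28],P2@[27:28]
[29] read 'c'  n7⇒n0 (fail-walked)
[30] read 'e'  n0⇒n0
[31] read 'e'  n0⇒n0
[32] read 'e'  n0⇒n0
[33] read 'd'  n0⇒n2
[34] read 'c'  n2⇒n3
[35] read 'c'  n3⇒n4
[36] read 'd'  n4⇒n5
[37] read 'a'  n5⇒n6  → match P0@[37:37]
[38] read 'c'  n6⇒n7  → match P1@[33:38],P2@[37:38]
[39] read 'd'  n7⇒n2 (fail-walked)
[40] read 'c'  n2⇒n3
[41] read 'c'  n3⇒n4
[42] read 'd'  n4⇒n5
[43] read 'a'  n5⇒n6  → match P0@[43:43]
[44] read 'c'  n6⇒n7  → match P1@[39:44],P2@[43:44]
[45] read 'd'  n7⇒n2 (fail-walked)
[46] read 'c'  n2⇒n3
[47] read 'c'  n3⇒n4
[48] read 'd'  n4⇒n5
[49] read 'a'  n5⇒n6  → match P0@[49:49]
[50] read 'c'  n6⇒n7  → match P1@[45:50],P2@[49:50]
[51] read 'b'  n7⇒n0 (fail-walked)
[52] read 'd'  n0⇒n2
[53] read 'a'  n2⇒n1 (fail-walked)  → match P0@[53:53]
[54] read 'c'  n1⇒n8  → match P2@[53:54]
[55] read 'a'  n8⇒n1 (fail-walked)  → match P0@[55:55]
[56] read 'e'  n1⇒n0 (fail-walked)
[57] read 'a'  n0⇒n1  → match P0@[57:57]
[58] read 'c'  n1⇒n8  → match P2@[57:58]
[59] read 'd'  n8⇒n2 (fail-walked)
[60] read 'a'  n2⇒n1 (fail-walked)  → match P0@[60:60]
[61] read 'e'  n1⇒n0 (fail-walked)
[62] read 'd'  n0⇒n2
[63] read 'b'  n2⇒n0 (fail-walked)
[64] read 'd'  n0⇒n2
[65] read 'c'  n2⇒n3
[66] read 'c'  n3⇒n4
[67] read 'd'  n4⇒n5
[68] read 'a'  n5⇒n6  → match P0@[68:68]
[69] read 'c'  n6⇒n7  → match P1@[64:69],P2@[68:69]
[70] read 'd'  n7⇒n2 (fail-walked)
[71] read 'a'  n2⇒n1 (fail-walked)  → match P0@[71:71]
[72] read 'b'  n1⇒n0 (fail-walked)

All matches (sorted): [[0,0],[6,0],[7,1],[7,2],[12,0],[17,0],[18,1],[18,2],[20,0],[21,2],[27,0],[28,1],[28,2],[37,0],[38,1],[38,2],[43,0],[44,1],[44,2],[49,0],[50,1],[50,2],[53,0],[54,2],[55,0],[57,0],[58,2],[60,0],[68,0],[69,1],[69,2],[71,0]]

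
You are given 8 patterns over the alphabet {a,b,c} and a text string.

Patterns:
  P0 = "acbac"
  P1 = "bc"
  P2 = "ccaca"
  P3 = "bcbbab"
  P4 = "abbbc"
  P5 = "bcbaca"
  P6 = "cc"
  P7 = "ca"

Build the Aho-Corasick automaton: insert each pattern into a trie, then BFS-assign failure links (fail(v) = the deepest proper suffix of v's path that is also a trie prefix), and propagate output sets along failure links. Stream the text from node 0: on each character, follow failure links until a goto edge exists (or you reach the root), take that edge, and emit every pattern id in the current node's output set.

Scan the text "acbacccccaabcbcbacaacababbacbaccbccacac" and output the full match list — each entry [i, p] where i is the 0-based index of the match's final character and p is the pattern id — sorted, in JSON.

Construct AC machine:
Trie nodes:
  n0 'ε': a→1 b→6 c→8
  n1 'a': b→17 c→2
  n2 'ac': b→3
  n3 'acb': a→4
  n4 'acba': c→5
  n5 'acbac': ·  ←P0
  n6 'b': c→7
  n7 'bc': b→13  ←P1
  n8 'c': a→24 c→9
  n9 'cc': a→10  ←P6
  n10 'cca': c→11
  n11 'ccac': a→12
  n12 'ccaca': ·  ←P2
  n13 'bcb': a→21 b→14
  n14 'bcbb': a→15
  n15 'bcbba': b→16
  n16 'bcbbab': ·  ←P3
  n17 'ab': b→18
  n18 'abb': b→19
  n19 'abbb': c→20
  n20 'abbbc': ·  ←P4
  n21 'bcba': c→22
  n22 'bcbac': a→23
  n23 'bcbaca': ·  ←P5
  n24 'ca': ·  ←P7

Failure links (BFS by depth):
  n1('a'): parent n0 fail=0; on 'a' 0 → fail=0;  out ∅∪∅=∅
  n6('b'): parent n0 fail=0; on 'b' 0 → fail=0;  out ∅∪∅=∅
  n8('c'): parent n0 fail=0; on 'c' 0 → fail=0;  out ∅∪∅=∅
  n2('ac'): parent n1 fail=0; on 'c' 0 → fail=8;  out ∅∪∅=∅
  n7('bc'): parent n6 fail=0; on 'c' 0 → fail=8;  out {1}∪∅={1}
  n9('cc'): parent n8 fail=0; on 'c' 0 → fail=8;  out {6}∪∅={6}
  n17('ab'): parent n1 fail=0; on 'b' 0 → fail=6;  out ∅∪∅=∅
  n24('ca'): parent n8 fail=0; on 'a' 0 → fail=1;  out {7}∪∅={7}
  n3('acb'): parent n2 fail=8; on 'b' 8→0 → fail=6;  out ∅∪∅=∅
  n10('cca'): parent n9 fail=8; on 'a' 8 → fail=24;  out ∅∪{7}={7}
  n13('bcb'): parent n7 fail=8; on 'b' 8→0 → fail=6;  out ∅∪∅=∅
  n18('abb'): parent n17 fail=6; on 'b' 6→0 → fail=6;  out ∅∪∅=∅
  n4('acba'): parent n3 fail=6; on 'a' 6→0 → fail=1;  out ∅∪∅=∅
  n11('ccac'): parent n10 fail=24; on 'c' 24→1 → fail=2;  out ∅∪∅=∅
  n14('bcbb'): parent n13 fail=6; on 'b' 6→0 → fail=6;  out ∅∪∅=∅
  n19('abbb'): parent n18 fail=6; on 'b' 6→0 → fail=6;  out ∅∪∅=∅
  n21('bcba'): parent n13 fail=6; on 'a' 6→0 → fail=1;  out ∅∪∅=∅
  n5('acbac'): parent n4 fail=1; on 'c' 1 → fail=2;  out {0}∪∅={0}
  n12('ccaca'): parent n11 fail=2; on 'a' 2→8 → fail=24;  out {2}∪{7}={2,7}
  n15('bcbba'): parent n14 fail=6; on 'a' 6→0 → fail=1;  out ∅∪∅=∅
  n20('abbbc'): parent n19 fail=6; on 'c' 6 → fail=7;  out {4}∪{1}={1,4}
  n22('bcbac'): parent n21 fail=1; on 'c' 1 → fail=2;  out ∅∪∅=∅
  n16('bcbbab'): parent n15 fail=1; on 'b' 1 → fail=17;  out {3}∪∅={3}
  n23('bcbaca'): parent n22 fail=2; on 'a' 2→8 → fail=24;  out {5}∪{7}={5,7}

Scan:
[0] read 'a'  n0⇒n1
[1] read 'c'  n1⇒n2
[2] read 'b'  n2⇒n3
[3] read 'a'  n3⇒n4
[4] read 'c'  n4⇒n5  emit P0@[0:4]
[5] read 'c'  n5⇒n9 (via fail)  emit P6@[4:5]
[6] read 'c'  n9⇒n9 (via fail)  emit P6@[5:6]
[7] read 'c'  n9⇒n9 (via fail)  emit P6@[6:7]
[8] read 'c'  n9⇒n9 (via fail)  emit P6@[7:8]
[9] read 'a'  n9⇒n10  emit P7@[8:9]
[10] read 'a'  n10⇒n1 (via fail)
[11] read 'b'  n1⇒n17
[12] read 'c'  n17⇒n7 (via fail)  emit P1@[11:12]
[13] read 'b'  n7⇒n13
[14] read 'c'  n13⇒n7 (via fail)  emit P1@[13:14]
[15] read 'b'  n7⇒n13
[16] read 'a'  n13⇒n21
[17] read 'c'  n21⇒n22
[18] read 'a'  n22⇒n23  emit P5@[13:18],P7@[17:18]
[19] read 'a'  n23⇒n1 (via fail)
[20] read 'c'  n1⇒n2
[21] read 'a'  n2⇒n24 (via fail)  emit P7@[20:21]
[22] read 'b'  n24⇒n17 (via fail)
[23] read 'a'  n17⇒n1 (via fail)
[24] read 'b'  n1⇒n17
[25] read 'b'  n17⇒n18
[26] read 'a'  n18⇒n1 (via fail)
[27] read 'c'  n1⇒n2
[28] read 'b'  n2⇒n3
[29] read 'a'  n3⇒n4
[30] read 'c'  n4⇒n5  emit P0@[26:30]
[31] read 'c'  n5⇒n9 (via fail)  emit P6@[30:31]
[32] read 'b'  n9⇒n6 (via fail)
[33] read 'c'  n6⇒n7  emit P1@[32:33]
[34] read 'c'  n7⇒n9 (via fail)  emit P6@[33:34]
[35] read 'a'  n9⇒n10  emit P7@[34:35]
[36] read 'c'  n10⇒n11
[37] read 'a'  n11⇒n12  emit P2@[33:37],P7@[36:37]
[38] read 'c'  n12⇒n2 (via fail)

All matches (sorted): [[4,0],[5,6],[6,6],[7,6],[8,6],[9,7],[12,1],[14,1],[18,5],[18,7],[21,7],[30,0],[31,6],[33,1],[34,6],[35,7],[37,2],[37,7]]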